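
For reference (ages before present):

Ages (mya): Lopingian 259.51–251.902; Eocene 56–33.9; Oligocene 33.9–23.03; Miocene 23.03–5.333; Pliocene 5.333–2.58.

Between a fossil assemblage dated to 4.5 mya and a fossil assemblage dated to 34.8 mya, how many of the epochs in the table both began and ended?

2

The older date is 34.8 Ma and the younger is 4.5 Ma.
Epochs with start < 34.8 and end > 4.5 Ma: Oligocene (33.9–23.03), Miocene (23.03–5.333).
That is 2 complete epochs.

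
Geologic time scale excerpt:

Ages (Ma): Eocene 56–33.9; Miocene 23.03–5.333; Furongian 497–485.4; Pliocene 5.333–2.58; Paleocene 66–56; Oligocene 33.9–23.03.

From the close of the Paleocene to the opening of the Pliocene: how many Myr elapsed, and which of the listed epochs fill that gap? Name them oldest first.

The Paleocene closes at 56 Ma and the Pliocene opens at 5.333 Ma, so the interval is 56 − 5.333 = 50.667 Myr.
An epoch fits inside if it starts at or after 56 Ma and ends at or before 5.333 Ma; oldest first that gives Eocene, Oligocene, Miocene.

50.667 million years; Eocene, Oligocene, Miocene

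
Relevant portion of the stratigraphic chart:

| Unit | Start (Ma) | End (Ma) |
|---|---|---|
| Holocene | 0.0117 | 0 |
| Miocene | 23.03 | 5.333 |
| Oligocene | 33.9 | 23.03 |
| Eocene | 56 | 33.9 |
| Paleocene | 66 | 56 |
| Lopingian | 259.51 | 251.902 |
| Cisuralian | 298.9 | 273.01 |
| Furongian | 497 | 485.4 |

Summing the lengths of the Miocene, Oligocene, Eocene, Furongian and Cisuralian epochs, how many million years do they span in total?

Duration is start − end for each: (23.03 − 5.333) + (33.9 − 23.03) + (56 − 33.9) + (497 − 485.4) + (298.9 − 273.01).
That is 17.697 + 10.87 + 22.1 + 11.6 + 25.89, which totals 88.157 million years.

88.157 million years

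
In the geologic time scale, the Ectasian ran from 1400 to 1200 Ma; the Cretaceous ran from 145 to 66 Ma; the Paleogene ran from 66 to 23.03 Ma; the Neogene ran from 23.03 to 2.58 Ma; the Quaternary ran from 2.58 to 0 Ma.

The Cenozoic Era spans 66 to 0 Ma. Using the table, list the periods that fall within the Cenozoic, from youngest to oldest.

Quaternary, Neogene, Paleogene

Periods with both bounds inside 66–0 Ma: Quaternary (2.58–0), Neogene (23.03–2.58), Paleogene (66–23.03).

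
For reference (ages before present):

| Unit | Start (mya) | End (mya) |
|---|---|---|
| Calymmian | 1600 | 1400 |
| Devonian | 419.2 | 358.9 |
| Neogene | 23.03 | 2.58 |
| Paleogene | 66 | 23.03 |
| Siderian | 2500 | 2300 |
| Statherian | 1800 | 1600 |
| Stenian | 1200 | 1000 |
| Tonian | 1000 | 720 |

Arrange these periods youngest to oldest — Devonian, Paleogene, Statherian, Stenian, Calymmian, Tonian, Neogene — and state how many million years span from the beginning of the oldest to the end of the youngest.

Neogene → Paleogene → Devonian → Tonian → Stenian → Calymmian → Statherian; total span 1797.42 Myr

From the excerpt: Devonian 419.2–358.9; Paleogene 66–23.03; Statherian 1800–1600; Stenian 1200–1000; Calymmian 1600–1400; Tonian 1000–720; Neogene 23.03–2.58 (Ma).
Larger Ma is earlier, so the oldest is Statherian and the youngest is Neogene; youngest to oldest: Neogene, Paleogene, Devonian, Tonian, Stenian, Calymmian, Statherian.
Oldest start 1800 minus youngest end 2.58 gives 1797.42 Myr overall.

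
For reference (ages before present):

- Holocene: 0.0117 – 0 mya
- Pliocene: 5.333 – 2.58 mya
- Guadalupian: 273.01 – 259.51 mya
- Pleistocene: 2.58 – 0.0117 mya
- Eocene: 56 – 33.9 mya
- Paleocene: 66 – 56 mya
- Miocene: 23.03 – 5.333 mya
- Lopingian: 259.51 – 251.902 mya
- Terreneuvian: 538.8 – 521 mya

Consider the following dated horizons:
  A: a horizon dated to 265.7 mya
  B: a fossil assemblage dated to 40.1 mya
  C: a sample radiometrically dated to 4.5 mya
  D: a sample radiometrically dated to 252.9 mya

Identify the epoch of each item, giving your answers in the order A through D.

A: 265.7 Ma lies in 273.01–259.51 Ma, so Guadalupian.
B: 40.1 Ma lies in 56–33.9 Ma, so Eocene.
C: 4.5 Ma lies in 5.333–2.58 Ma, so Pliocene.
D: 252.9 Ma lies in 259.51–251.902 Ma, so Lopingian.

A — Guadalupian; B — Eocene; C — Pliocene; D — Lopingian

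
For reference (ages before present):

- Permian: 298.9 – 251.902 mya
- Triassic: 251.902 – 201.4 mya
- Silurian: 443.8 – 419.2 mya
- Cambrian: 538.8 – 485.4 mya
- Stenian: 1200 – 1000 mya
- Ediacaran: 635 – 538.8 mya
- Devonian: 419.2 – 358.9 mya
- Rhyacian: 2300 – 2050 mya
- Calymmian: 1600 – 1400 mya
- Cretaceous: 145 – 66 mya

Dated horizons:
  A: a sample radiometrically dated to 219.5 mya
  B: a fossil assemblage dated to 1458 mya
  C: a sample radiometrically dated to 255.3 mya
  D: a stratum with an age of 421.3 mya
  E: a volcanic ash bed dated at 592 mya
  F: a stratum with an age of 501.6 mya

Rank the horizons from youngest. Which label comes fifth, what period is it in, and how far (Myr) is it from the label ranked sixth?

E, in the Ediacaran; 866 million years to B

Sorted youngest-first by Ma: A (219.5), C (255.3), D (421.3), F (501.6), E (592), B (1458).
The fifth youngest is E at 592 Ma, which lies in 635–538.8 Ma: the Ediacaran.
The sixth youngest is B at 1458 Ma; separation = |592 − 1458| = 866 Myr.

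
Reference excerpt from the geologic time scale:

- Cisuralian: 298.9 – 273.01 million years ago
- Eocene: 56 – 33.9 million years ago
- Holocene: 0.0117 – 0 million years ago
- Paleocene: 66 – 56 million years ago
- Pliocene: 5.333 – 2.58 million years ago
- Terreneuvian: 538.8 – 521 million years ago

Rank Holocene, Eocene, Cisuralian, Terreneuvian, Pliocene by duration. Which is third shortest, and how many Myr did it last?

Start − end for each: Holocene 0.0117 − 0 = 0.0117; Eocene 56 − 33.9 = 22.1; Cisuralian 298.9 − 273.01 = 25.89; Terreneuvian 538.8 − 521 = 17.8; Pliocene 5.333 − 2.58 = 2.753.
Ranking these from shortest: Holocene < Pliocene < Terreneuvian < Eocene < Cisuralian.
Position 3 in that ranking is Terreneuvian, which lasted 17.8 Myr.

Terreneuvian, 17.8 million years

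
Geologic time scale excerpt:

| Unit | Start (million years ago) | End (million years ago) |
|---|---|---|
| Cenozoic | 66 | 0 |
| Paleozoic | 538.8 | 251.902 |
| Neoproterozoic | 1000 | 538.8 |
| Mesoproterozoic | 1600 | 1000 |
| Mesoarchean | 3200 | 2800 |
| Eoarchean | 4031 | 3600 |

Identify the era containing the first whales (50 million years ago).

Cenozoic

50 Ma lies between 66 and 0 Ma, so it falls in the Cenozoic.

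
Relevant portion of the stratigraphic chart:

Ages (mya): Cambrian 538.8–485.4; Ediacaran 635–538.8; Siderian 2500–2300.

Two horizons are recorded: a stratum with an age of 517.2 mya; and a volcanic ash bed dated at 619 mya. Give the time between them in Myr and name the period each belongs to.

101.8 million years apart; the first in the Cambrian, the second in the Ediacaran

Elapsed time: 619 − 517.2 = 101.8 Myr.
517.2 Ma lies within 538.8–485.4 Ma: Cambrian.
619 Ma lies within 635–538.8 Ma: Ediacaran.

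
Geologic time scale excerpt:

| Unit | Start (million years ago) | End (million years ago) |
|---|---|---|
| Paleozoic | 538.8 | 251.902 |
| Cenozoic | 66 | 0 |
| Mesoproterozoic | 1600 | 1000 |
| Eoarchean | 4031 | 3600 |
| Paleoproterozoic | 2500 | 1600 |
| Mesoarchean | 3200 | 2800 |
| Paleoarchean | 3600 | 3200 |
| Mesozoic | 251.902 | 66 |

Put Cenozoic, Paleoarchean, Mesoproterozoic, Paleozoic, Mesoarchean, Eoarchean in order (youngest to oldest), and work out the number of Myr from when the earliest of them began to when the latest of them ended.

Cenozoic → Paleozoic → Mesoproterozoic → Mesoarchean → Paleoarchean → Eoarchean; total span 4031 Myr

Start ages (Ma): Eoarchean 4031, Paleoarchean 3600, Mesoarchean 3200, Mesoproterozoic 1600, Paleozoic 538.8, Cenozoic 66.
Ordered youngest to oldest: Cenozoic, Paleozoic, Mesoproterozoic, Mesoarchean, Paleoarchean, Eoarchean.
Span = 4031 − 0 = 4031 Myr.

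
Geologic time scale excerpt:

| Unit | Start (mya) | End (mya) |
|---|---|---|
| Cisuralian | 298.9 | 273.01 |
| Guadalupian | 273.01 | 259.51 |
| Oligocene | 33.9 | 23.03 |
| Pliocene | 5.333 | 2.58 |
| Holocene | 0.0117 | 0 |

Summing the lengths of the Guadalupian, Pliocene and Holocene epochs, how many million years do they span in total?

16.2647 million years

Duration is start − end for each: (273.01 − 259.51) + (5.333 − 2.58) + (0.0117 − 0).
That is 13.5 + 2.753 + 0.0117, which totals 16.2647 million years.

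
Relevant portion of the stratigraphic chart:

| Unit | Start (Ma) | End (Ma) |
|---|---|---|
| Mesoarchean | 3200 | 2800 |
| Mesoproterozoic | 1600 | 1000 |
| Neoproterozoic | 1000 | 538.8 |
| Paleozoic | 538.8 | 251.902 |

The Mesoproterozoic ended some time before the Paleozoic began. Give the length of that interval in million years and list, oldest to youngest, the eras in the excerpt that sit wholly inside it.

The Mesoproterozoic closes at 1000 Ma and the Paleozoic opens at 538.8 Ma, so the interval is 1000 − 538.8 = 461.2 Myr.
An era fits inside if it starts at or after 1000 Ma and ends at or before 538.8 Ma; oldest first that gives Neoproterozoic.

461.2 million years; Neoproterozoic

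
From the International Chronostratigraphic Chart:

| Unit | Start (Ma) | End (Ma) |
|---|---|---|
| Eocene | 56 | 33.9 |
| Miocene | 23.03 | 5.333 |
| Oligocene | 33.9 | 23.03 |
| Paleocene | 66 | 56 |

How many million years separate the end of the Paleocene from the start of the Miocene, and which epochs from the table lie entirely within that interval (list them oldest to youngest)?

End of Paleocene = 56 Ma; start of Miocene = 23.03 Ma.
Gap = 56 − 23.03 = 32.97 Myr.
Epochs wholly inside 56–23.03 Ma: Eocene (56–33.9), Oligocene (33.9–23.03).

32.97 million years; Eocene, Oligocene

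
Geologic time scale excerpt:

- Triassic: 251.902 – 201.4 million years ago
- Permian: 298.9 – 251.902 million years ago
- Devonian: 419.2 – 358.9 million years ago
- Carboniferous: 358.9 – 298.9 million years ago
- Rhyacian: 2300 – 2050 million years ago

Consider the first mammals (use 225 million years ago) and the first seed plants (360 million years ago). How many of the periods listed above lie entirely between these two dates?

360 Ma sits inside the Devonian (419.2–358.9) and 225 Ma inside the Triassic (251.902–201.4); neither of those is wholly between the two dates.
The listed periods lying completely between them are Carboniferous, Permian — 2 in all.

2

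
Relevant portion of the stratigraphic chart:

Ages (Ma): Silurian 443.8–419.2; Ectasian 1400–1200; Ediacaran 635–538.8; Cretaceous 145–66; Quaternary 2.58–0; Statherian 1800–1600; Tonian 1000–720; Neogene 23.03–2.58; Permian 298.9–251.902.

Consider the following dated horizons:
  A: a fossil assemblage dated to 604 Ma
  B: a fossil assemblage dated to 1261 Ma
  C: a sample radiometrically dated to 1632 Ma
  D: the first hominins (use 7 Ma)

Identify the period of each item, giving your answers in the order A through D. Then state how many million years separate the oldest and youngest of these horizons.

Match each age against the start–end ranges in the excerpt: A = 604 Ma → Ediacaran (635–538.8); B = 1261 Ma → Ectasian (1400–1200); C = 1632 Ma → Statherian (1800–1600); D = 7 Ma → Neogene (23.03–2.58).
The largest age is 1632 Ma and the smallest is 7 Ma; their difference is 1625 Myr.

A — Ediacaran; B — Ectasian; C — Statherian; D — Neogene; span 1625 million years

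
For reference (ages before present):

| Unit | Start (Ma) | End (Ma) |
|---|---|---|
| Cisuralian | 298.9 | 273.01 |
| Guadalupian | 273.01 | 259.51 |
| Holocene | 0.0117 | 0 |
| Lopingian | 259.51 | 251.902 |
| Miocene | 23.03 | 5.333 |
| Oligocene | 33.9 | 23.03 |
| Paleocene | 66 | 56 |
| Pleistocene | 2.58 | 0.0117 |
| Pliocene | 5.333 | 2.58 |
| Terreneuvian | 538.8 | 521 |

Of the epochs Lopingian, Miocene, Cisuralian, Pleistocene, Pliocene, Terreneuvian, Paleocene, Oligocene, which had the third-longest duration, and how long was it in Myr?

Miocene, 17.697 million years

Start − end for each: Lopingian 259.51 − 251.902 = 7.608; Miocene 23.03 − 5.333 = 17.697; Cisuralian 298.9 − 273.01 = 25.89; Pleistocene 2.58 − 0.0117 = 2.5683; Pliocene 5.333 − 2.58 = 2.753; Terreneuvian 538.8 − 521 = 17.8; Paleocene 66 − 56 = 10; Oligocene 33.9 − 23.03 = 10.87.
Ranking these from longest: Cisuralian > Terreneuvian > Miocene > Oligocene > Paleocene > Lopingian > Pliocene > Pleistocene.
Position 3 in that ranking is Miocene, which lasted 17.697 Myr.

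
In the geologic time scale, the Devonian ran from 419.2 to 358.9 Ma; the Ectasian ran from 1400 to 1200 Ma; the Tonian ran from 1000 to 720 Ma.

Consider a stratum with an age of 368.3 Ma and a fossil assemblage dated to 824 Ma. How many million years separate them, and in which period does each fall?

455.7 million years apart; the first in the Devonian, the second in the Tonian

Elapsed time: 824 − 368.3 = 455.7 Myr.
368.3 Ma lies within 419.2–358.9 Ma: Devonian.
824 Ma lies within 1000–720 Ma: Tonian.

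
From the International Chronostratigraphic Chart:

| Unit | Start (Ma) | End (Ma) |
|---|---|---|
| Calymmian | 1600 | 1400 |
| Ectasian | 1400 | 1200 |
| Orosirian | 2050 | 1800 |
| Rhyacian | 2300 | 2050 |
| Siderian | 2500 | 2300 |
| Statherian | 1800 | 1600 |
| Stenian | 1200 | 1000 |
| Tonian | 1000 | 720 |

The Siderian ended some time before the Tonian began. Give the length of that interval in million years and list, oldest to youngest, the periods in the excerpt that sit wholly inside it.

End of Siderian = 2300 Ma; start of Tonian = 1000 Ma.
Gap = 2300 − 1000 = 1300 Myr.
Periods wholly inside 2300–1000 Ma: Rhyacian (2300–2050), Orosirian (2050–1800), Statherian (1800–1600), Calymmian (1600–1400), Ectasian (1400–1200), Stenian (1200–1000).

1300 million years; Rhyacian, Orosirian, Statherian, Calymmian, Ectasian, Stenian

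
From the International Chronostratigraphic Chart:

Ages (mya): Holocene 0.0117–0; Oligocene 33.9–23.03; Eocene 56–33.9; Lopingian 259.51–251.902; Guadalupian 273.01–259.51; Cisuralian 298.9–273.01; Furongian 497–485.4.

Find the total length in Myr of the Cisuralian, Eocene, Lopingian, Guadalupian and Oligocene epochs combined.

79.968 million years

Each duration: Cisuralian = 25.89; Eocene = 22.1; Lopingian = 7.608; Guadalupian = 13.5; Oligocene = 10.87.
Sum: 25.89 + 22.1 + 7.608 + 13.5 + 10.87 = 79.968 Myr.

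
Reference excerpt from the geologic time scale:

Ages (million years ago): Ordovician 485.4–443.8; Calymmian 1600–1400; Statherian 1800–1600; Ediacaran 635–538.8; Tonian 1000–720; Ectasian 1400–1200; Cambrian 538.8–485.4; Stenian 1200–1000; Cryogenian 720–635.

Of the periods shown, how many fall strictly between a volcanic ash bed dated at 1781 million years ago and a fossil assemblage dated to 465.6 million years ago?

7

The older date is 1781 Ma and the younger is 465.6 Ma.
Periods with start < 1781 and end > 465.6 Ma: Calymmian (1600–1400), Ectasian (1400–1200), Stenian (1200–1000), Tonian (1000–720), Cryogenian (720–635), Ediacaran (635–538.8), Cambrian (538.8–485.4).
That is 7 complete periods.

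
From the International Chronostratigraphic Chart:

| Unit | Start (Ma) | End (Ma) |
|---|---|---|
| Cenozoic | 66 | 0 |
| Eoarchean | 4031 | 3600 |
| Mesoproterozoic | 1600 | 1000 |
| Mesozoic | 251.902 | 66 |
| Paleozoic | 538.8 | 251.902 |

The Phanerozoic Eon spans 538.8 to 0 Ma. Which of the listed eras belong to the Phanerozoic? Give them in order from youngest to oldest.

Eras with both bounds inside 538.8–0 Ma: Cenozoic (66–0), Mesozoic (251.902–66), Paleozoic (538.8–251.902).

Cenozoic, Mesozoic, Paleozoic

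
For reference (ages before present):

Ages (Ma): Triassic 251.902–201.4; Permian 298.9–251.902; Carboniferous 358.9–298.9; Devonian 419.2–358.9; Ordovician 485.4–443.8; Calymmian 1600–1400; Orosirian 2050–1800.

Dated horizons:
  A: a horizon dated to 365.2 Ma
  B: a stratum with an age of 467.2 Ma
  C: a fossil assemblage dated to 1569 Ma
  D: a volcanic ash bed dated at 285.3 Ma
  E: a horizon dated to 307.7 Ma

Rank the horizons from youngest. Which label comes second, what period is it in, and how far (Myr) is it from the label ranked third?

E, in the Carboniferous; 57.5 million years to A

Sorted youngest-first by Ma: D (285.3), E (307.7), A (365.2), B (467.2), C (1569).
The second youngest is E at 307.7 Ma, which lies in 358.9–298.9 Ma: the Carboniferous.
The third youngest is A at 365.2 Ma; separation = |307.7 − 365.2| = 57.5 Myr.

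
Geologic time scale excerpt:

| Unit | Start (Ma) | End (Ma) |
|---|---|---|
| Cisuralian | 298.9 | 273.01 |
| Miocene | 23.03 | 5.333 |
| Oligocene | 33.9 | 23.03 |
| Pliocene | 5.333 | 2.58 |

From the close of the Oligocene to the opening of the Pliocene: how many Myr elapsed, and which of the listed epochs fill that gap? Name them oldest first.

17.697 million years; Miocene

The Oligocene closes at 23.03 Ma and the Pliocene opens at 5.333 Ma, so the interval is 23.03 − 5.333 = 17.697 Myr.
An epoch fits inside if it starts at or after 23.03 Ma and ends at or before 5.333 Ma; oldest first that gives Miocene.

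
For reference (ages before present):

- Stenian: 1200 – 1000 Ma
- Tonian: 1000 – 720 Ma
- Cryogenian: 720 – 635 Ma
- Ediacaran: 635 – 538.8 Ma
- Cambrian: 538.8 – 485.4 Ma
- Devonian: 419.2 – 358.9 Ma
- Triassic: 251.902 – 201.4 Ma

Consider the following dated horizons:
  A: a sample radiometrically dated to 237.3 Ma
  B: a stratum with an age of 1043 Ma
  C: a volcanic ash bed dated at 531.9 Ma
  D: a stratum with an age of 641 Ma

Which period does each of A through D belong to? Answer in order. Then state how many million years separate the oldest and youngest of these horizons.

A — Triassic; B — Stenian; C — Cambrian; D — Cryogenian; span 805.7 million years

Match each age against the start–end ranges in the excerpt: A = 237.3 Ma → Triassic (251.902–201.4); B = 1043 Ma → Stenian (1200–1000); C = 531.9 Ma → Cambrian (538.8–485.4); D = 641 Ma → Cryogenian (720–635).
The largest age is 1043 Ma and the smallest is 237.3 Ma; their difference is 805.7 Myr.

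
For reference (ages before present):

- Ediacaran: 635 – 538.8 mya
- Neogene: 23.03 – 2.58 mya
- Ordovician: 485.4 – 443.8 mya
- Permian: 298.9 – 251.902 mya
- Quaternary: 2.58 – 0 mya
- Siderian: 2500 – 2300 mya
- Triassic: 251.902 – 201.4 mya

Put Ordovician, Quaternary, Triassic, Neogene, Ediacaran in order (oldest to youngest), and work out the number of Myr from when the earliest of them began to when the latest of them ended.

From the excerpt: Ordovician 485.4–443.8; Quaternary 2.58–0; Triassic 251.902–201.4; Neogene 23.03–2.58; Ediacaran 635–538.8 (Ma).
Larger Ma is earlier, so the oldest is Ediacaran and the youngest is Quaternary; oldest to youngest: Ediacaran, Ordovician, Triassic, Neogene, Quaternary.
Oldest start 635 minus youngest end 0 gives 635 Myr overall.

Ediacaran, Ordovician, Triassic, Neogene, Quaternary; total span 635 Myr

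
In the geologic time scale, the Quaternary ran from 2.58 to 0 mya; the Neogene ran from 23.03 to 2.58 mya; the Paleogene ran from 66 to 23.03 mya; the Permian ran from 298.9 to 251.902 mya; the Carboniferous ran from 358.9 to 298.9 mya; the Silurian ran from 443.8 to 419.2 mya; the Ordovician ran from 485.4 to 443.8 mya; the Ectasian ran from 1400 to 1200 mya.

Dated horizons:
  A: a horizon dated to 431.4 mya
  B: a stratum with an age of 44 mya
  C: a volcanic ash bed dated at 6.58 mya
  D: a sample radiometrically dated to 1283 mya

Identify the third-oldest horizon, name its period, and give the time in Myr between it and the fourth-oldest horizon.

B, in the Paleogene; 37.42 million years to C

Larger Ma means older, so oldest first: D 1283 > A 431.4 > B 44 > C 6.58.
Counting 3 along gives B (44 Ma); the excerpt puts that inside the Paleogene, 66–23.03 Ma.
Next in line is C (6.58 Ma), and 44 − 6.58 = 37.42 Myr.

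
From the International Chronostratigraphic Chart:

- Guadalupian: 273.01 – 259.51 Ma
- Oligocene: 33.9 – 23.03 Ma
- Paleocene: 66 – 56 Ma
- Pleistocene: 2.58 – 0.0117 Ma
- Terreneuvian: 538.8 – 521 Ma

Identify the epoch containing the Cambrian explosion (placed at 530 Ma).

Terreneuvian

530 Ma lies between 538.8 and 521 Ma, so it falls in the Terreneuvian.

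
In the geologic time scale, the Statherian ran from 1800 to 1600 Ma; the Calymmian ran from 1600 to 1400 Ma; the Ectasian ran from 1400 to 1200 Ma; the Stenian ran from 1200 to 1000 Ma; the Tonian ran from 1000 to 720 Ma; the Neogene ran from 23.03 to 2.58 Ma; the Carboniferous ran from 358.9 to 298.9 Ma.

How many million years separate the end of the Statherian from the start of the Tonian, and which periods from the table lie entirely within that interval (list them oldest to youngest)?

600 million years; Calymmian, Ectasian, Stenian

End of Statherian = 1600 Ma; start of Tonian = 1000 Ma.
Gap = 1600 − 1000 = 600 Myr.
Periods wholly inside 1600–1000 Ma: Calymmian (1600–1400), Ectasian (1400–1200), Stenian (1200–1000).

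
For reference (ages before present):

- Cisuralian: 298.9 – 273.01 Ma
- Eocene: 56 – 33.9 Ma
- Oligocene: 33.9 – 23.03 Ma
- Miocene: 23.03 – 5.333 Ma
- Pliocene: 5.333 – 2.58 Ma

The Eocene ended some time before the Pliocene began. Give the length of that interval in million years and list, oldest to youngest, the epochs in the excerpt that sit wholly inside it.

End of Eocene = 33.9 Ma; start of Pliocene = 5.333 Ma.
Gap = 33.9 − 5.333 = 28.567 Myr.
Epochs wholly inside 33.9–5.333 Ma: Oligocene (33.9–23.03), Miocene (23.03–5.333).

28.567 million years; Oligocene, Miocene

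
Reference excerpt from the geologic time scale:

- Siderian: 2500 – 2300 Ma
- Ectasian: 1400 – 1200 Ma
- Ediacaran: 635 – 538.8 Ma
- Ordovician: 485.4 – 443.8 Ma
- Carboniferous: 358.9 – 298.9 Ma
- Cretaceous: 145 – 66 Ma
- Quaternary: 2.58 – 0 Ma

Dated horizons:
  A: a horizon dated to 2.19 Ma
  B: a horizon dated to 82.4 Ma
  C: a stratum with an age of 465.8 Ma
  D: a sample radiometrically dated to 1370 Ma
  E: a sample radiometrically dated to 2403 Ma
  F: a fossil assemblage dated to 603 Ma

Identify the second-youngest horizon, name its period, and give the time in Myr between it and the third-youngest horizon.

Sorted youngest-first by Ma: A (2.19), B (82.4), C (465.8), F (603), D (1370), E (2403).
The second youngest is B at 82.4 Ma, which lies in 145–66 Ma: the Cretaceous.
The third youngest is C at 465.8 Ma; separation = |82.4 − 465.8| = 383.4 Myr.

B, in the Cretaceous; 383.4 million years to C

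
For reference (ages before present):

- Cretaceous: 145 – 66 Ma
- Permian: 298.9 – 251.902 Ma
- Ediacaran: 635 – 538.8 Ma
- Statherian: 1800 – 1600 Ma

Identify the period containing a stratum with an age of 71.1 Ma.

71.1 Ma lies between 145 and 66 Ma, so it falls in the Cretaceous.

Cretaceous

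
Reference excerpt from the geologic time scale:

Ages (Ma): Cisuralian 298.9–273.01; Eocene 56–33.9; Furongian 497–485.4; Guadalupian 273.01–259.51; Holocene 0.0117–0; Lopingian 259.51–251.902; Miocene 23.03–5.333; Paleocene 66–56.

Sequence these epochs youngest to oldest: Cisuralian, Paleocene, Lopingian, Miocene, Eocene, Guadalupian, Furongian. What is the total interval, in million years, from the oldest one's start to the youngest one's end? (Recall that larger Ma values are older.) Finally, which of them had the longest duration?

Miocene, Eocene, Paleocene, Lopingian, Guadalupian, Cisuralian, Furongian; total span 491.667 Myr; longest is Cisuralian

From the excerpt: Cisuralian 298.9–273.01; Paleocene 66–56; Lopingian 259.51–251.902; Miocene 23.03–5.333; Eocene 56–33.9; Guadalupian 273.01–259.51; Furongian 497–485.4 (Ma).
Larger Ma is earlier, so the oldest is Furongian and the youngest is Miocene; youngest to oldest: Miocene, Eocene, Paleocene, Lopingian, Guadalupian, Cisuralian, Furongian.
Oldest start 497 minus youngest end 5.333 gives 491.667 Myr overall.
Individual lengths (start − end): Paleocene 10; Miocene 17.697; Eocene 22.1; Furongian 11.6; Lopingian 7.608; Cisuralian 25.89; Guadalupian 13.5. The largest is Cisuralian at 25.89 Myr.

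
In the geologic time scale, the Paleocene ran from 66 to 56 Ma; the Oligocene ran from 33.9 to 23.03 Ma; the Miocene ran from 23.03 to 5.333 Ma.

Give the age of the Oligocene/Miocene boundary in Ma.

The Oligocene ends and the Miocene begins at 23.03 Ma.

23.03 Ma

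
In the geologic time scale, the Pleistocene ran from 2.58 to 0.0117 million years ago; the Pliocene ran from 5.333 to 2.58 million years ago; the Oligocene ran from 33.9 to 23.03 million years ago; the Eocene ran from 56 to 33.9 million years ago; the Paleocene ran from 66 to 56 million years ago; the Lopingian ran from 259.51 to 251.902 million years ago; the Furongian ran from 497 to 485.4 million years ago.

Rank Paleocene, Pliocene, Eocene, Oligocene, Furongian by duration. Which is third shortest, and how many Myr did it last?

Oligocene, 10.87 million years

Durations: Paleocene 10; Pliocene 2.753; Eocene 22.1; Oligocene 10.87; Furongian 11.6 Myr.
Sorted shortest-first: Pliocene (2.753), Paleocene (10), Oligocene (10.87), Furongian (11.6), Eocene (22.1).
The third shortest is Oligocene at 10.87 Myr.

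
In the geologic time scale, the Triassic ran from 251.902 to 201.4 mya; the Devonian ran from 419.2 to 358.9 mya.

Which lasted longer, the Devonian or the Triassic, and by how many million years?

Devonian, by 9.798 million years

Devonian: 419.2 − 358.9 = 60.3 Myr.
Triassic: 251.902 − 201.4 = 50.502 Myr.
Difference: 60.3 − 50.502 = 9.798 Myr, so the Devonian was longer.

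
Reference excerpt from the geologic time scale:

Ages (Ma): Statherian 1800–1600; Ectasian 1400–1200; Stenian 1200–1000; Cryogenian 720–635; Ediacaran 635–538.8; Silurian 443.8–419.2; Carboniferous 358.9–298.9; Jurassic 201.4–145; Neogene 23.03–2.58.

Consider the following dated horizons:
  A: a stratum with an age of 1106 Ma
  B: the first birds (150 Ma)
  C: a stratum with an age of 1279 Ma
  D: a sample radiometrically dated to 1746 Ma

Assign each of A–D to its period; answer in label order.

A: 1106 Ma lies in 1200–1000 Ma, so Stenian.
B: 150 Ma lies in 201.4–145 Ma, so Jurassic.
C: 1279 Ma lies in 1400–1200 Ma, so Ectasian.
D: 1746 Ma lies in 1800–1600 Ma, so Statherian.

A — Stenian; B — Jurassic; C — Ectasian; D — Statherian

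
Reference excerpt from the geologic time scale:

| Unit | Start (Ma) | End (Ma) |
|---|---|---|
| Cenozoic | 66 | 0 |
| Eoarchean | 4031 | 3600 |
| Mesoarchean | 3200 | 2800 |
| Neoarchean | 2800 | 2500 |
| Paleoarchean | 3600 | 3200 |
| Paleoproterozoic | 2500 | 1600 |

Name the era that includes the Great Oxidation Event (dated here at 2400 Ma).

Paleoproterozoic

2400 Ma lies between 2500 and 1600 Ma, so it falls in the Paleoproterozoic.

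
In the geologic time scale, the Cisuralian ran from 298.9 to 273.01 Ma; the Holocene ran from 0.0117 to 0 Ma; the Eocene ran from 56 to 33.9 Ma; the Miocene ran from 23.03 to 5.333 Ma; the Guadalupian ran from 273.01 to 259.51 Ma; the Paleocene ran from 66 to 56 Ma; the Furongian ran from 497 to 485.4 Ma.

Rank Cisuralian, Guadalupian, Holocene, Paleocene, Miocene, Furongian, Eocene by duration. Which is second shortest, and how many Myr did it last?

Durations: Cisuralian 25.89; Guadalupian 13.5; Holocene 0.0117; Paleocene 10; Miocene 17.697; Furongian 11.6; Eocene 22.1 Myr.
Sorted shortest-first: Holocene (0.0117), Paleocene (10), Furongian (11.6), Guadalupian (13.5), Miocene (17.697), Eocene (22.1), Cisuralian (25.89).
The second shortest is Paleocene at 10 Myr.

Paleocene, 10 million years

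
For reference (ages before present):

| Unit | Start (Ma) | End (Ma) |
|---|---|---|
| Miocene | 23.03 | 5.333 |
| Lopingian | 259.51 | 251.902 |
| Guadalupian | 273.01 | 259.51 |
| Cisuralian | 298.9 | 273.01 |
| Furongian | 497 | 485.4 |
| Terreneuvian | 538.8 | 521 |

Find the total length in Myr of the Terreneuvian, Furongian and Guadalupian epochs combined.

Duration is start − end for each: (538.8 − 521) + (497 − 485.4) + (273.01 − 259.51).
That is 17.8 + 11.6 + 13.5, which totals 42.9 million years.

42.9 million years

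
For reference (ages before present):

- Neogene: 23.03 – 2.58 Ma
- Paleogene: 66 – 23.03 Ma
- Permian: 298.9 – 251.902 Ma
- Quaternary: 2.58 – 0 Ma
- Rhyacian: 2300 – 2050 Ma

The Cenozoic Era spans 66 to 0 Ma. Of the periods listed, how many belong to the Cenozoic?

Periods inside 66–0 Ma: Paleogene, Neogene, Quaternary — 3 in total.

3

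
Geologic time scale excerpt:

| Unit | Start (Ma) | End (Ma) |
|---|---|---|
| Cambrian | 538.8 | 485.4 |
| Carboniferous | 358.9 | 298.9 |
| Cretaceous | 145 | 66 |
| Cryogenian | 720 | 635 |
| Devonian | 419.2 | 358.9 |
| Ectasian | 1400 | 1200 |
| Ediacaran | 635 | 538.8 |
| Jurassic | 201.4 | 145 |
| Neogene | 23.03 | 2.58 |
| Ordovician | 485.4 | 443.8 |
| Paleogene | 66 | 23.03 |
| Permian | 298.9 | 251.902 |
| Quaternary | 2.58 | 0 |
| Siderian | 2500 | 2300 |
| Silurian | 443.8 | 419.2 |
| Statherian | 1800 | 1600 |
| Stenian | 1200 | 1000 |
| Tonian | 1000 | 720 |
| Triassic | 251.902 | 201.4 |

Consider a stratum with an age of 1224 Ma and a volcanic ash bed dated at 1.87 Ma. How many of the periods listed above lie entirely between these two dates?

1224 Ma sits inside the Ectasian (1400–1200) and 1.87 Ma inside the Quaternary (2.58–0); neither of those is wholly between the two dates.
The listed periods lying completely between them are Stenian, Tonian, Cryogenian, Ediacaran, Cambrian, Ordovician, Silurian, Devonian, Carboniferous, Permian, Triassic, Jurassic, Cretaceous, Paleogene, Neogene — 15 in all.

15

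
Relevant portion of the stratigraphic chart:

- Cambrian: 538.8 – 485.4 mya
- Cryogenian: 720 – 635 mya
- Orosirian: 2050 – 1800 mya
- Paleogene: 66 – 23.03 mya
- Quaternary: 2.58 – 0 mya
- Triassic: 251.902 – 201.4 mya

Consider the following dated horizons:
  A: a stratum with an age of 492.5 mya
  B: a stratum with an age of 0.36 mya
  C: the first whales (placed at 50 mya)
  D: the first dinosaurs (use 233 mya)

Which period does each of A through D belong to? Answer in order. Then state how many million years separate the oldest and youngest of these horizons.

Match each age against the start–end ranges in the excerpt: A = 492.5 Ma → Cambrian (538.8–485.4); B = 0.36 Ma → Quaternary (2.58–0); C = 50 Ma → Paleogene (66–23.03); D = 233 Ma → Triassic (251.902–201.4).
The largest age is 492.5 Ma and the smallest is 0.36 Ma; their difference is 492.14 Myr.

A — Cambrian; B — Quaternary; C — Paleogene; D — Triassic; span 492.14 million years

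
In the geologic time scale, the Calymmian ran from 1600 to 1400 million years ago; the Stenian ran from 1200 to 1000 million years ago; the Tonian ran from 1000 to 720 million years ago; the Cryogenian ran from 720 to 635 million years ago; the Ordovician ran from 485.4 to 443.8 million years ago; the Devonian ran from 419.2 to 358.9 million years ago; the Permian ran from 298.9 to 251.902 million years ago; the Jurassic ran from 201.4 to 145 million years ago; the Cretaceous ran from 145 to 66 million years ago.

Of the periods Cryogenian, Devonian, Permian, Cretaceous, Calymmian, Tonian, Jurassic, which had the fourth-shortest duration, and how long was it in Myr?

Cretaceous, 79 million years

Durations: Cryogenian 85; Devonian 60.3; Permian 46.998; Cretaceous 79; Calymmian 200; Tonian 280; Jurassic 56.4 Myr.
Sorted shortest-first: Permian (46.998), Jurassic (56.4), Devonian (60.3), Cretaceous (79), Cryogenian (85), Calymmian (200), Tonian (280).
The fourth shortest is Cretaceous at 79 Myr.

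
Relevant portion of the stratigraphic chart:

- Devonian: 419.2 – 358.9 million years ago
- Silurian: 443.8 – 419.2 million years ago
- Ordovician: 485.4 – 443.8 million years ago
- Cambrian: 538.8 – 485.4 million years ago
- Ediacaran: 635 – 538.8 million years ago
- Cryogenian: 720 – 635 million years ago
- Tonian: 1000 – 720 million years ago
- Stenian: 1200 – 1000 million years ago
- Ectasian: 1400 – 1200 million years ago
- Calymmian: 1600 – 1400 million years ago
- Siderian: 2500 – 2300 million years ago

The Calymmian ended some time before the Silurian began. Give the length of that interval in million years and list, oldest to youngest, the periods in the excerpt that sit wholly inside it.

956.2 million years; Ectasian, Stenian, Tonian, Cryogenian, Ediacaran, Cambrian, Ordovician

End of Calymmian = 1400 Ma; start of Silurian = 443.8 Ma.
Gap = 1400 − 443.8 = 956.2 Myr.
Periods wholly inside 1400–443.8 Ma: Ectasian (1400–1200), Stenian (1200–1000), Tonian (1000–720), Cryogenian (720–635), Ediacaran (635–538.8), Cambrian (538.8–485.4), Ordovician (485.4–443.8).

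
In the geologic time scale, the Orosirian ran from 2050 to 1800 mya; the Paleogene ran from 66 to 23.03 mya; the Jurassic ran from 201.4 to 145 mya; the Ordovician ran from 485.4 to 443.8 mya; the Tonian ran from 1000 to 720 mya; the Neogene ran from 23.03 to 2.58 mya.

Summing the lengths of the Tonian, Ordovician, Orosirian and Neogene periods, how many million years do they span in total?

592.05 million years

Each duration: Tonian = 280; Ordovician = 41.6; Orosirian = 250; Neogene = 20.45.
Sum: 280 + 41.6 + 250 + 20.45 = 592.05 Myr.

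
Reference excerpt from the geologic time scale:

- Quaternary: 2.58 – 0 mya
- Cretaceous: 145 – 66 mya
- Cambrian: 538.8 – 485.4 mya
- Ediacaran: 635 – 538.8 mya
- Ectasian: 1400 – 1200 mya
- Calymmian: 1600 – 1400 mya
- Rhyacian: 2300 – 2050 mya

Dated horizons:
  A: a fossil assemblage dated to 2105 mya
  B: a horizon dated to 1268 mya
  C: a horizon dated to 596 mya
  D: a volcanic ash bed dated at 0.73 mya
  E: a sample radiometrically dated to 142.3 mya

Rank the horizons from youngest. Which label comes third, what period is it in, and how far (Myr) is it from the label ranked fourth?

Smaller Ma means younger, so youngest first: D 0.73 < E 142.3 < C 596 < B 1268 < A 2105.
Counting 3 along gives C (596 Ma); the excerpt puts that inside the Ediacaran, 635–538.8 Ma.
Next in line is B (1268 Ma), and 1268 − 596 = 672 Myr.

C, in the Ediacaran; 672 million years to B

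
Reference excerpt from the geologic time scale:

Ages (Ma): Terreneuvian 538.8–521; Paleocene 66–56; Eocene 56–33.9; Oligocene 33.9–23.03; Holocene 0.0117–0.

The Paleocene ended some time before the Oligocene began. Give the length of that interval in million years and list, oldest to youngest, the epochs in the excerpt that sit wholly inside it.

End of Paleocene = 56 Ma; start of Oligocene = 33.9 Ma.
Gap = 56 − 33.9 = 22.1 Myr.
Epochs wholly inside 56–33.9 Ma: Eocene (56–33.9).

22.1 million years; Eocene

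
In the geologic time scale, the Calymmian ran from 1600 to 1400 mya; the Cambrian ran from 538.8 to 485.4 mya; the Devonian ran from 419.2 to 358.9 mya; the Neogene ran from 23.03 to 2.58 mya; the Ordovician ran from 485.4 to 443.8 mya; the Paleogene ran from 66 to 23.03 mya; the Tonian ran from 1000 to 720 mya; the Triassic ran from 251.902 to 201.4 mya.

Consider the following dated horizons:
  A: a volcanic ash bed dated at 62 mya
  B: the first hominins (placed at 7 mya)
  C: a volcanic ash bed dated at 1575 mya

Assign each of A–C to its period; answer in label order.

A — Paleogene; B — Neogene; C — Calymmian

Match each age against the start–end ranges in the excerpt: A = 62 Ma → Paleogene (66–23.03); B = 7 Ma → Neogene (23.03–2.58); C = 1575 Ma → Calymmian (1600–1400).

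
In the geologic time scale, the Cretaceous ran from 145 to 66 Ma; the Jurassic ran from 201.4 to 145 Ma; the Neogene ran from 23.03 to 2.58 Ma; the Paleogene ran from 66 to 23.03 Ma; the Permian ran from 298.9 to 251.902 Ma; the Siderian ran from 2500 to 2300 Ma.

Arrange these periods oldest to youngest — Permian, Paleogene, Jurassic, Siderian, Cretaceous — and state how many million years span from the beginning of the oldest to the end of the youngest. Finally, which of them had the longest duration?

From the excerpt: Permian 298.9–251.902; Paleogene 66–23.03; Jurassic 201.4–145; Siderian 2500–2300; Cretaceous 145–66 (Ma).
Larger Ma is earlier, so the oldest is Siderian and the youngest is Paleogene; oldest to youngest: Siderian, Permian, Jurassic, Cretaceous, Paleogene.
Oldest start 2500 minus youngest end 23.03 gives 2476.97 Myr overall.
Individual lengths (start − end): Paleogene 42.97; Siderian 200; Jurassic 56.4; Cretaceous 79; Permian 46.998. The largest is Siderian at 200 Myr.

Siderian, Permian, Jurassic, Cretaceous, Paleogene; total span 2476.97 Myr; longest is Siderian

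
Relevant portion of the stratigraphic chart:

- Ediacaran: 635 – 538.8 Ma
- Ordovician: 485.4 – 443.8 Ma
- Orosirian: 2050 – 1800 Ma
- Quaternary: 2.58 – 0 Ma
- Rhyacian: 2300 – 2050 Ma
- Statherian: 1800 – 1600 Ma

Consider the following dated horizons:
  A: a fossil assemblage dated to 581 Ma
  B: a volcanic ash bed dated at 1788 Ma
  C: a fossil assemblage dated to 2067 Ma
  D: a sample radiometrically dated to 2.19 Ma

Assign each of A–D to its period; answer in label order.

A — Ediacaran; B — Statherian; C — Rhyacian; D — Quaternary

A: 581 Ma lies in 635–538.8 Ma, so Ediacaran.
B: 1788 Ma lies in 1800–1600 Ma, so Statherian.
C: 2067 Ma lies in 2300–2050 Ma, so Rhyacian.
D: 2.19 Ma lies in 2.58–0 Ma, so Quaternary.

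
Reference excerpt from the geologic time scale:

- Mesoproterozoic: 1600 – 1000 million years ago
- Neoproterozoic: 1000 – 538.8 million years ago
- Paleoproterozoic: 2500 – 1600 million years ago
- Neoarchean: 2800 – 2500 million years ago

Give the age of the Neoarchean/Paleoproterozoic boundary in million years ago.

2500 million years ago

The Neoarchean ends and the Paleoproterozoic begins at 2500 million years ago.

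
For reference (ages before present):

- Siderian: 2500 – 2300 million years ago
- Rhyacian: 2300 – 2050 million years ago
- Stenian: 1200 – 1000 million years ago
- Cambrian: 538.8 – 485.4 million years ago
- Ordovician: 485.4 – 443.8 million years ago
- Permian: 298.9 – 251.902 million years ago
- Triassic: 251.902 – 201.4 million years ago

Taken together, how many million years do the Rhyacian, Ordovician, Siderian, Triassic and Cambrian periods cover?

595.502 million years

Duration is start − end for each: (2300 − 2050) + (485.4 − 443.8) + (2500 − 2300) + (251.902 − 201.4) + (538.8 − 485.4).
That is 250 + 41.6 + 200 + 50.502 + 53.4, which totals 595.502 million years.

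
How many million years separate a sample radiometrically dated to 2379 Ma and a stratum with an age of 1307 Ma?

1072 million years

2379 − 1307 = 1072 million years.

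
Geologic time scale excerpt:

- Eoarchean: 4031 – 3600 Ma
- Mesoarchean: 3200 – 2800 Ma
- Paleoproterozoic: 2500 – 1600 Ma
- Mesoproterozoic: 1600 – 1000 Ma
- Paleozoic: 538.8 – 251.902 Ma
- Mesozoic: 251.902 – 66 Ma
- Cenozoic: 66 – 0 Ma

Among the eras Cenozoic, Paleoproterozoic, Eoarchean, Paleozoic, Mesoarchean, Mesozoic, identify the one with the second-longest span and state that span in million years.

Eoarchean, 431 million years

Start − end for each: Cenozoic 66 − 0 = 66; Paleoproterozoic 2500 − 1600 = 900; Eoarchean 4031 − 3600 = 431; Paleozoic 538.8 − 251.902 = 286.898; Mesoarchean 3200 − 2800 = 400; Mesozoic 251.902 − 66 = 185.902.
Ranking these from longest: Paleoproterozoic > Eoarchean > Mesoarchean > Paleozoic > Mesozoic > Cenozoic.
Position 2 in that ranking is Eoarchean, which lasted 431 Myr.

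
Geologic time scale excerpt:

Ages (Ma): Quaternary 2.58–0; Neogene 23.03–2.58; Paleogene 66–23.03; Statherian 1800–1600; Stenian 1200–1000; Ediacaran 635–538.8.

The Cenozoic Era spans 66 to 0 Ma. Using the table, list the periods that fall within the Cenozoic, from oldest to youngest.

Periods with both bounds inside 66–0 Ma: Paleogene (66–23.03), Neogene (23.03–2.58), Quaternary (2.58–0).

Paleogene, Neogene, Quaternary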